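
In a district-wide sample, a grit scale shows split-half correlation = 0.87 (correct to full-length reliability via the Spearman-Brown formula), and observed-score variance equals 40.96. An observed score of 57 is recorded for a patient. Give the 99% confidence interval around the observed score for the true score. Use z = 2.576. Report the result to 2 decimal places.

[52.65, 61.35]

SD = √40.96 = 6.400
Spearman-Brown: r = 2(0.87) / (1 + 0.87) = 1.740 / 1.870 ≃ 0.930
SEM = 6.400 * √(1 − 0.930) = 6.400 * √0.070 ≃ 6.400 * 0.264 ≃ 1.687
2.576 * SEM ≃ 4.347
Interval: (52.653, 61.347)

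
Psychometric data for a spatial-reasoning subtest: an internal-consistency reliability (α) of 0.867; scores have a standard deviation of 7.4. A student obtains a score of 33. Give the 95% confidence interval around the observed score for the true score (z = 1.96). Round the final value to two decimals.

[27.71, 38.29]

SEM = 7.40000×√(1 − 0.86700) ≈ 2.69872
Half-width = 1.96×2.69872 ≈ 5.28949
CI = 33 ± 5.28949 → [27.71051, 38.28949]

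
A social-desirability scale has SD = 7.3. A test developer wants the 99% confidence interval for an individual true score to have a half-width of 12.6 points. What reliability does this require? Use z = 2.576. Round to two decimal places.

0.55

Required SEM = 12.6 / 2.576 ≈ 4.891
r = 1 − (SEM / SD)² = 1 − (4.891 / 7.3)² ≈ 1 − 0.449 ≈ 0.551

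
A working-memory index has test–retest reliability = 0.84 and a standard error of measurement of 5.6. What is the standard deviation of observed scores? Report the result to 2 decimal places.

14.00

σ = SEM·(1 − r)^(−1/2) ≈ 5.6·2.50000 ≈ 14.00000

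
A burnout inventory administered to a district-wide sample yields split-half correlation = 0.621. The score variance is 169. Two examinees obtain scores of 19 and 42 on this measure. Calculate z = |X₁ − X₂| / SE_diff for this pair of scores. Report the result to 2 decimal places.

2.59

SD = √169 ≃ 13.00000
r_full = 2·0.621 / (1 + 0.621) ≃ 0.76619
The standard error of measurement is 13.00000*√(1 − 0.76619) ≃ 13.00000*0.48354 ≃ 6.28596.
SE_diff = √2 * SEM ≃ 8.88969
z = 23 / 8.88969 ≃ 2.58727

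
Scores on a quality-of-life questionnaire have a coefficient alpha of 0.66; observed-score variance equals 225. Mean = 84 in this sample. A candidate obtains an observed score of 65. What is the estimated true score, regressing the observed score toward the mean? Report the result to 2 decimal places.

Estimated true score = 0.6600·65 + (1 − 0.6600)·84 ≈ 71.4600

71.46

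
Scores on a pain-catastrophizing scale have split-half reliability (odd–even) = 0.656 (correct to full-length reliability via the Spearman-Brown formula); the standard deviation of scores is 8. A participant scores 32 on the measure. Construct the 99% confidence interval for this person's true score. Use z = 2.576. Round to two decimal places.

[22.61, 41.39]

Full-length reliability (Spearman-Brown) = 2(0.656)/(1+0.656) ≈ 0.7923
SEM = 8.0000 * √(1 − 0.7923) = 8.0000 * √0.2077 ≈ 8.0000 * 0.4558 ≈ 3.6462
Half-width = 2.576*3.6462 ≈ 9.3926
Interval: (22.6074, 41.3926)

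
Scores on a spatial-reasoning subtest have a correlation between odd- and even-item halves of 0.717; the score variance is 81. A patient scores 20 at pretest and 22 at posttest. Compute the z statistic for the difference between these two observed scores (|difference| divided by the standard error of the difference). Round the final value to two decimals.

σ = 81^(1/2) = 9.000
r_full = 2·0.717 / (1 + 0.717) ≈ 0.835
SEM = 9.000 · √(1 − 0.835) = 9.000 · √0.165 ≈ 9.000 · 0.406 ≈ 3.654
SE_diff = √2 · SEM ≈ 5.167
z = 2 / 5.167 ≈ 0.387

0.39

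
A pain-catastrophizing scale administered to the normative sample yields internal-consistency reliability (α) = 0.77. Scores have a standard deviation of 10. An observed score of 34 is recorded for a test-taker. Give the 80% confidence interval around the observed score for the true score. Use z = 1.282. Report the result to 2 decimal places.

SEM = 10.0000×√(1 − 0.7700) ≃ 4.7958
Half-width = 1.282×4.7958 ≃ 6.1483
Interval: (27.8517, 40.1483)

[27.85, 40.15]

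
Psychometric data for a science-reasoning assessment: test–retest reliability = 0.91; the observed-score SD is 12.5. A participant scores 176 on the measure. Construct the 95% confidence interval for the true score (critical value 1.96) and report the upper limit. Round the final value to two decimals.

183.35

SEM = 12.500 × √(1 − 0.910) = 12.500 × √0.090 ≃ 12.500 × 0.300 ≃ 3.750
1.96 × SEM ≃ 7.350
Upper bound: 176 + 7.350 = 183.350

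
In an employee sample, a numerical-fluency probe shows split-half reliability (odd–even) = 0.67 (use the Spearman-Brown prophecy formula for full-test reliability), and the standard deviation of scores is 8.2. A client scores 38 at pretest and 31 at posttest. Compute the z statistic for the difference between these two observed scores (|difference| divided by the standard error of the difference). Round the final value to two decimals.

1.36

Full-length reliability (Spearman-Brown) = 2(0.67)/(1+0.67) ≈ 0.8024
SEM = 8.2000 × √(1 − 0.8024) = 8.2000 × √0.1976 ≈ 8.2000 × 0.4445 ≈ 3.6451
Standard error of the difference = 3.6451·√2 ≈ 5.1550
z = |38 − 31| / 5.1550 = 7 / 5.1550 ≈ 1.3579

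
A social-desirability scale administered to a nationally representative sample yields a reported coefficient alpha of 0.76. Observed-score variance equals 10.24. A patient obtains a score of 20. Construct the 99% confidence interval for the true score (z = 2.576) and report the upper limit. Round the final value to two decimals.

SD = √10.24 = 3.2000
SEM = 3.2000 * √(1 − 0.7600) = 3.2000 * √0.2400 ≈ 3.2000 * 0.4899 ≈ 1.5677
Half-width = 2.576*1.5677 ≈ 4.0383
Upper bound: 20 + 4.0383 = 24.0383

24.04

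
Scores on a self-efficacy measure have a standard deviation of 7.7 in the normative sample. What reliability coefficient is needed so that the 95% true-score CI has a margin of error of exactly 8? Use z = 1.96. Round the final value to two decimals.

Required SEM = 8 / 1.96 ≈ 4.08163
r = 1 − (SEM / SD)² = 1 − (4.08163 / 7.7)² ≈ 1 − 0.28099 ≈ 0.71901

0.72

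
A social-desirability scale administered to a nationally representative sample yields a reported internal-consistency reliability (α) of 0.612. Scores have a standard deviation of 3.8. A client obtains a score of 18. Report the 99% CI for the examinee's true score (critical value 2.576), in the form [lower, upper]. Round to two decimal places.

SEM = 3.800 * √(1 − 0.612) = 3.800 * √0.388 ≈ 3.800 * 0.623 ≈ 2.367
2.576 * SEM ≈ 6.097
Interval: (11.903, 24.097)

[11.90, 24.10]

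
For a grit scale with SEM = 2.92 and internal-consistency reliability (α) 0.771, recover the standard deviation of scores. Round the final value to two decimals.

6.10

SD = 2.92 / √(1 − 0.771) ≃ 6.1019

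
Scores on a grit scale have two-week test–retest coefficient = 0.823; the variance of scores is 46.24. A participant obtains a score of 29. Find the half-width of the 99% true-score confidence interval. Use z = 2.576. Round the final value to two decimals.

7.37

SD = √46.24 ≈ 6.80000
SEM = 6.80000 * √(1 − 0.82300) = 6.80000 * √0.17700 ≈ 6.80000 * 0.42071 ≈ 2.86085
2.576 * SEM ≈ 7.36956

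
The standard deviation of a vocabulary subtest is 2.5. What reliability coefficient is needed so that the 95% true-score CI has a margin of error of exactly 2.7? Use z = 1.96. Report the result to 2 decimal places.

Required SEM = 2.7 / 1.96 ≈ 1.3776
r = 1 − (SEM / SD)² = 1 − (1.3776 / 2.5)² ≈ 1 − 0.3036 ≈ 0.6964

0.70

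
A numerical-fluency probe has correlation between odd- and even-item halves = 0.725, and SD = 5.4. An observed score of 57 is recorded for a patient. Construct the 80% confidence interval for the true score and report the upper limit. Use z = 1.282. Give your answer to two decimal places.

59.76

Spearman-Brown: r = 2(0.725) / (1 + 0.725) = 1.450 / 1.725 ≈ 0.841
The standard error of measurement is 5.400×√(1 − 0.841) ≈ 5.400×0.399 ≈ 2.156.
Margin = 1.282 × 2.156 ≈ 2.764
Upper bound: 57 + 2.764 = 59.764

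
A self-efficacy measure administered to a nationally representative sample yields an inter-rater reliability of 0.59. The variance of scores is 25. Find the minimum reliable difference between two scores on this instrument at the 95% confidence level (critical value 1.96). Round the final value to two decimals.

8.87

σ = 25^(1/2) = 5.000
SEM = 5.000*√(1 − 0.590) ≈ 3.202
Standard error of the difference = 3.202·√2 ≈ 4.528
Smallest detectable difference = 1.96*4.528 ≈ 8.874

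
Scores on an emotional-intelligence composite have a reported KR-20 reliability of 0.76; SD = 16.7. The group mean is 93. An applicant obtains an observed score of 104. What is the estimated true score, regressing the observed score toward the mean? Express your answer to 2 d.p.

T̂ = r·X + (1 − r)·M = 0.7600*104 + 0.2400*93 = 79.0400 + 22.3200 ≈ 101.3600

101.36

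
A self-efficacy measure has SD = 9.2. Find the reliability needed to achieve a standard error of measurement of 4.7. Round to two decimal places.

r = 1 − (SEM / SD)² = 1 − (4.70000 / 9.2)² ≃ 1 − 0.26099 ≃ 0.73901

0.74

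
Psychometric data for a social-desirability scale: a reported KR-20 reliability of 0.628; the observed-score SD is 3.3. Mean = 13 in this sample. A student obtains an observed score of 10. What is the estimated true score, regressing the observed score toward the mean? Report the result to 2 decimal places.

T̂ = 0.6280(10) + 0.3720(13) ≃ 11.1160

11.12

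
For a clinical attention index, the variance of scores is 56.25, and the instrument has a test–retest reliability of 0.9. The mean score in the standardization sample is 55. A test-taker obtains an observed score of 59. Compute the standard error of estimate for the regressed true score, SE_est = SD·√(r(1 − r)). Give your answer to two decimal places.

2.25

SD = √56.25 ≈ 7.500
SE_est = 7.500×√(0.900×0.100) ≈ 2.250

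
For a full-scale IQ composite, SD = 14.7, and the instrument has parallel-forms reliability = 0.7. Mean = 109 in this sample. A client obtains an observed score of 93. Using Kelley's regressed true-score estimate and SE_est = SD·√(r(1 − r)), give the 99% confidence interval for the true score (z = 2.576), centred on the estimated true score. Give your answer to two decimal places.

T̂ = 0.70000(93) + 0.30000(109) ≈ 97.80000
SE_est = SD · √(r(1 − r)) = 14.70000 · √0.21000 ≈ 14.70000 · 0.45826 ≈ 6.73639
CI = 97.80000 ± 2.576 · 6.73639 → [80.44707, 115.15293]

[80.45, 115.15]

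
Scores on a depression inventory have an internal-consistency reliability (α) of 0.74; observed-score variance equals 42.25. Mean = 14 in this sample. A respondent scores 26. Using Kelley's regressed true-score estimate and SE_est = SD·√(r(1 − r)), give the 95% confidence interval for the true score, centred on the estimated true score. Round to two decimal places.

SD = √42.25 ≃ 6.5000
T̂ = r·X + (1 − r)·M = 0.7400·26 + 0.2600·14 = 19.2400 + 3.6400 ≃ 22.8800
SE_est = 6.5000·√[r(1 − r)] ≃ 2.8511
CI = 22.8800 ± 1.96 · 2.8511 → [17.2918, 28.4682]

[17.29, 28.47]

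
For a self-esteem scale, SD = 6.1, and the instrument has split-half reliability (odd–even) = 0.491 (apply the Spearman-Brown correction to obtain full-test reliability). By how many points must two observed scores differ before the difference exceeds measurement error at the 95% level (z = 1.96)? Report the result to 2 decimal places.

9.88

Spearman-Brown: r = 2(0.491) / (1 + 0.491) = 0.9820 / 1.4910 ≈ 0.6586
SEM = 6.1000 × √(1 − 0.6586) = 6.1000 × √0.3414 ≈ 6.1000 × 0.5843 ≈ 3.5641
SE_diff = √2 × SEM ≈ 5.0404
Smallest detectable difference = 1.96×5.0404 ≈ 9.8792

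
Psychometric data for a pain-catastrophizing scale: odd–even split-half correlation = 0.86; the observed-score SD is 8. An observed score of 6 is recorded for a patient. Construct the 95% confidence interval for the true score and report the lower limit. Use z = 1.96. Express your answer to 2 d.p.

Spearman-Brown: r = 2(0.86) / (1 + 0.86) = 1.72000 / 1.86000 ≃ 0.92473
SEM = 8.00000 * √(1 − 0.92473) = 8.00000 * √0.07527 ≃ 8.00000 * 0.27435 ≃ 2.19481
Half-width = 1.96*2.19481 ≃ 4.30183
Lower limit = 6 − 4.30183 ≃ 1.69817

1.70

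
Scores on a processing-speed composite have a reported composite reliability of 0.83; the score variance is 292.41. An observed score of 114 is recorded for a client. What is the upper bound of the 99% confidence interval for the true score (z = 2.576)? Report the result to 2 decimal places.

SD = √292.41 = 17.1000
SEM = 17.1000*√(1 − 0.8300) ≈ 7.0505
Half-width = 2.576*7.0505 ≈ 18.1621
Upper limit = 114 + 18.1621 ≈ 132.1621

132.16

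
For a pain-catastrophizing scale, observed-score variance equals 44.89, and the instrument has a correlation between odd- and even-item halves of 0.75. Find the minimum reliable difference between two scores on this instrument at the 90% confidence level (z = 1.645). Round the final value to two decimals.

5.89

SD = √44.89 ≃ 6.700
Full-length reliability (Spearman-Brown) = 2(0.75)/(1+0.75) ≃ 0.857
SEM = 6.700 × √(1 − 0.857) = 6.700 × √0.143 ≃ 6.700 × 0.378 ≃ 2.532
SE_diff = √2 × SEM ≃ 3.581
Smallest detectable difference = 1.645×3.581 ≃ 5.891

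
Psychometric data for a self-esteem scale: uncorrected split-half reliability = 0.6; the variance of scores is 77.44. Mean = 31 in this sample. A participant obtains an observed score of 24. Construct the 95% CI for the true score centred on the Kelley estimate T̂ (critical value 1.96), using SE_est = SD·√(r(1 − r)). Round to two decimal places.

[18.28, 33.22]

SD = √77.44 ≈ 8.8000
Spearman-Brown: r = 2(0.6) / (1 + 0.6) = 1.2000 / 1.6000 ≈ 0.7500
T̂ = r·X + (1 − r)·M = 0.7500×24 + 0.2500×31 = 18.0000 + 7.7500 ≈ 25.7500
SE_est = SD × √(r(1 − r)) = 8.8000 × √0.1875 ≈ 8.8000 × 0.4330 ≈ 3.8105
95% CI: 25.7500 ± 7.4686 ≈ (18.2814, 33.2186)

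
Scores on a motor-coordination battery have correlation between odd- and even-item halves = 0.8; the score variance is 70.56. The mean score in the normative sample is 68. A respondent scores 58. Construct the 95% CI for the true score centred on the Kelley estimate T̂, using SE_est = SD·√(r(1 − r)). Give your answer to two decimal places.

SD = √70.56 = 8.400
Spearman-Brown: r = 2(0.8) / (1 + 0.8) = 1.600 / 1.800 ≈ 0.889
Estimated true score = 0.889·58 + (1 − 0.889)·68 ≈ 59.111
SE_est = SD · √(r(1 − r)) = 8.400 · √0.099 ≈ 8.400 · 0.314 ≈ 2.640
95% CI: 59.111 ± 5.174 ≈ (53.937, 64.285)

[53.94, 64.29]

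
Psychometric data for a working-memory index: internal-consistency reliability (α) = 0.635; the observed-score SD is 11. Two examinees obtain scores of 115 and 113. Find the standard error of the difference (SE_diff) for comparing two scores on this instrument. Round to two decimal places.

9.40

SEM = 11.000*√(1 − 0.635) ≈ 6.646
SE_diff = √2 * SEM ≈ 9.398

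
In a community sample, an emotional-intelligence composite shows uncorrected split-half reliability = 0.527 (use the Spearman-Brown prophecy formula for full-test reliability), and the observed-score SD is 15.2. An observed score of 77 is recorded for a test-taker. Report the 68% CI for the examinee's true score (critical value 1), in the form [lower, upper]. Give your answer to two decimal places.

[68.54, 85.46]

Spearman-Brown: r = 2(0.527) / (1 + 0.527) = 1.054 / 1.527 ≈ 0.690
The standard error of measurement is 15.200*√(1 − 0.690) ≈ 15.200*0.557 ≈ 8.460.
1 * SEM ≈ 8.460
Interval: (68.540, 85.460)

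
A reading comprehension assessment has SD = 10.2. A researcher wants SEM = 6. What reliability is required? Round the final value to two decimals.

0.65

r = 1 − (6.000/10.2)² ≈ 1 − 0.346 ≈ 0.654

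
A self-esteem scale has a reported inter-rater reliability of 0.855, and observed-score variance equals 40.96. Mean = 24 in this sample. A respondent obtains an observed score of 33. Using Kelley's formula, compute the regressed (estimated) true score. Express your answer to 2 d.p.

31.70

Estimated true score = 0.8550·33 + (1 − 0.8550)·24 ≈ 31.6950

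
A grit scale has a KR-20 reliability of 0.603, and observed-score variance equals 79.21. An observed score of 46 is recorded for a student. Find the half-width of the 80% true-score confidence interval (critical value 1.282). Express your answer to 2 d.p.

σ = 79.21^(1/2) = 8.9000
SEM = 8.9000 * √(1 − 0.6030) = 8.9000 * √0.3970 ≈ 8.9000 * 0.6301 ≈ 5.6077
Half-width = 1.282*5.6077 ≈ 7.1891

7.19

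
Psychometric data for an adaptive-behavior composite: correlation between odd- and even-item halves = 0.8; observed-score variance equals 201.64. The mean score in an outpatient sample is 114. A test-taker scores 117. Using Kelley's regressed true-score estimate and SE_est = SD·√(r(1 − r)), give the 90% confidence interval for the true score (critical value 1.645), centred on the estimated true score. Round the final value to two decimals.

[109.33, 124.01]

SD = √201.64 = 14.2000
r_full = 2·0.8 / (1 + 0.8) ≈ 0.8889
T̂ = r·X + (1 − r)·M = 0.8889·117 + 0.1111·114 ≈ 104.0000 + 12.6667 ≈ 116.6667
SE_est = 14.2000·√(0.8889·0.1111) ≈ 4.4626
CI = 116.6667 ± 1.645 · 4.4626 → [109.3256, 124.0077]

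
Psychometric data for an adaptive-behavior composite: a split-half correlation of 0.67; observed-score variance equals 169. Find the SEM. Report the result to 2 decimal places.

σ = 169^(1/2) = 13.000
r_full = 2·0.67 / (1 + 0.67) ≈ 0.802
The standard error of measurement is 13.000×√(1 − 0.802) ≈ 13.000×0.445 ≈ 5.779.

5.78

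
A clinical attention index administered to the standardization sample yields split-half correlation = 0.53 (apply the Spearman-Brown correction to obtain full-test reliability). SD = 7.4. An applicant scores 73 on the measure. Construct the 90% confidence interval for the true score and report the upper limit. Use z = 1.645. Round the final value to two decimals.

79.75

r_full = 2·0.53 / (1 + 0.53) ≃ 0.69281
The standard error of measurement is 7.40000*√(1 − 0.69281) ≃ 7.40000*0.55425 ≃ 4.10143.
Margin = 1.645 * 4.10143 ≃ 6.74685
Upper limit = 73 + 6.74685 ≃ 79.74685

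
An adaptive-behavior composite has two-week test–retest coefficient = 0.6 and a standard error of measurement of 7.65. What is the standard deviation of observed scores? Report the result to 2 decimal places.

SD = SEM / √(1 − r) = 7.65 / √0.400 ≈ 7.65 / 0.632 ≈ 12.096

12.10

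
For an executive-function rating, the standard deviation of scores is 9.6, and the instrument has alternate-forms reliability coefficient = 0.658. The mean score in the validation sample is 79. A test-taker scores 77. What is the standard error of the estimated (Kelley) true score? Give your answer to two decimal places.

SE_est = 9.600·√(0.658·0.342) ≈ 4.554

4.55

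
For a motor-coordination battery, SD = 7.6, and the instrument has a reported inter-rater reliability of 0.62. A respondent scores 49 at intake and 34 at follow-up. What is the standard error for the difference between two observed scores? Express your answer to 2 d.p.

6.63

SEM = 7.6000 * √(1 − 0.6200) = 7.6000 * √0.3800 ≈ 7.6000 * 0.6164 ≈ 4.6850
SE_diff = √2 * SEM ≈ 6.6255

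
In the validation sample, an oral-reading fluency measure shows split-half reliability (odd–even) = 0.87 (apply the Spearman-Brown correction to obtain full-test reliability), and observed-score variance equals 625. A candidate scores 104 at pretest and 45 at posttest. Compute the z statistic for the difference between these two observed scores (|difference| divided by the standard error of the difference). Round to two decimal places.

σ = 625^(1/2) = 25.000
Full-length reliability (Spearman-Brown) = 2(0.87)/(1+0.87) ≈ 0.930
SEM = 25.000 * √(1 − 0.930) = 25.000 * √0.070 ≈ 25.000 * 0.264 ≈ 6.592
Standard error of the difference = 6.592·√2 ≈ 9.322
z = |104 − 45| / 9.322 = 59 / 9.322 ≈ 6.329

6.33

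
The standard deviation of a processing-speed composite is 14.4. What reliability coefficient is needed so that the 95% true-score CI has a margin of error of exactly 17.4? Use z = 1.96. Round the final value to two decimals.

0.62

Required SEM = 17.4 / 1.96 ≈ 8.8776
r = 1 − (SEM / SD)² = 1 − (8.8776 / 14.4)² ≈ 1 − 0.3801 ≈ 0.6199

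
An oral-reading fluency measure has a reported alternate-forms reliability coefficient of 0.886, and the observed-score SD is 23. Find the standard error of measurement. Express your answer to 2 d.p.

SEM = 23.000×√(1 − 0.886) ≃ 7.766

7.77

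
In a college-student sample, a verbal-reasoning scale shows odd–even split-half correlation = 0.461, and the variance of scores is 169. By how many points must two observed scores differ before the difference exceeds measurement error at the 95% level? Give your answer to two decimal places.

SD = √169 = 13.00000
r_full = 2·0.461 / (1 + 0.461) ≈ 0.63107
SEM = 13.00000 · √(1 − 0.63107) = 13.00000 · √0.36893 ≈ 13.00000 · 0.60739 ≈ 7.89610
SE_diff = SEM · √2 ≈ 7.89610 · 1.41421 ≈ 11.16677
Smallest detectable difference = 1.96·11.16677 ≈ 21.88687

21.89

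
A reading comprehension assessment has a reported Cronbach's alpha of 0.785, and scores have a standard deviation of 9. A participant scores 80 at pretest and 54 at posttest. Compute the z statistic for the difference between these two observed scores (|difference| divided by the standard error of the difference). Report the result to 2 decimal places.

SEM = 9.00000 * √(1 − 0.78500) = 9.00000 * √0.21500 ≃ 9.00000 * 0.46368 ≃ 4.17313
Standard error of the difference = 4.17313·√2 ≃ 5.90169
z = 26 / 5.90169 ≃ 4.40551

4.41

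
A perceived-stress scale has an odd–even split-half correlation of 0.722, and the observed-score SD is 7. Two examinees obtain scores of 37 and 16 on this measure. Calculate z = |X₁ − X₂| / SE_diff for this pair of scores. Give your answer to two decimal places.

5.28

Spearman-Brown: r = 2(0.722) / (1 + 0.722) = 1.444 / 1.722 ≈ 0.839
SEM = 7.000·√(1 − 0.839) ≈ 2.813
Standard error of the difference = 2.813·√2 ≈ 3.978
z = 21 / 3.978 ≈ 5.280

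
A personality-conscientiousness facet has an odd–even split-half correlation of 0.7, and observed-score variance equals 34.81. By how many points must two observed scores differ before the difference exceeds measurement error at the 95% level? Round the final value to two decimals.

6.87

SD = √34.81 = 5.900
r_full = 2·0.7 / (1 + 0.7) ≈ 0.824
SEM = 5.900*√(1 − 0.824) ≈ 2.478
SE_diff = SEM * √2 ≈ 2.478 * 1.414 ≈ 3.505
Minimum reliable difference = 1.96 * SE_diff ≈ 1.96 * 3.505 ≈ 6.870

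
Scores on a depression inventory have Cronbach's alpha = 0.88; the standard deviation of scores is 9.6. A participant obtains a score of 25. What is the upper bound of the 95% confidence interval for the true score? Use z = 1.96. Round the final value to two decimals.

31.52

SEM = 9.60000×√(1 − 0.88000) ≈ 3.32554
Half-width = 1.96×3.32554 ≈ 6.51805
Upper limit = 25 + 6.51805 ≈ 31.51805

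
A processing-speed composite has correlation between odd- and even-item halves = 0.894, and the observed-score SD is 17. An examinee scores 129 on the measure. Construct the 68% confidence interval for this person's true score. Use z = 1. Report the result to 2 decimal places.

[124.98, 133.02]

r_full = 2·0.894 / (1 + 0.894) ≈ 0.944
SEM = 17.000*√(1 − 0.944) ≈ 4.022
1 * SEM ≈ 4.022
68% CI: 129 ± 4.022 = [124.978, 133.022]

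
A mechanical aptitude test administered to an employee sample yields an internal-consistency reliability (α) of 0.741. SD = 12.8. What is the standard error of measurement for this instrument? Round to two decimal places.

6.51

The standard error of measurement is 12.800·√(1 − 0.741) ≈ 12.800·0.509 ≈ 6.514.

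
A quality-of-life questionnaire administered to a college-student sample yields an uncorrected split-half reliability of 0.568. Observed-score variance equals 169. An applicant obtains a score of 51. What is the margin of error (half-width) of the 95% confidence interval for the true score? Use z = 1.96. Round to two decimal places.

σ = 169^(1/2) = 13.0000
Full-length reliability (Spearman-Brown) = 2(0.568)/(1+0.568) ≈ 0.7245
SEM = 13.0000 × √(1 − 0.7245) = 13.0000 × √0.2755 ≈ 13.0000 × 0.5249 ≈ 6.8236
Half-width = 1.96×6.8236 ≈ 13.3742

13.37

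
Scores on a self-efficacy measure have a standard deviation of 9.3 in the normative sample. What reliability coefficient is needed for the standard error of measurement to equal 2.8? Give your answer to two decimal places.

0.91

Required reliability = 1 − (SEM/SD)² = 1 − 0.0906 ≈ 0.9094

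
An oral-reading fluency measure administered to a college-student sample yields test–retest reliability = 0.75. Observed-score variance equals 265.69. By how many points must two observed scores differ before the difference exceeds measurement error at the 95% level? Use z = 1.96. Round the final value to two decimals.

SD = √265.69 = 16.30000
The standard error of measurement is 16.30000*√(1 − 0.75000) ≈ 16.30000*0.50000 ≈ 8.15000.
SE_diff = √2 * SEM ≈ 11.52584
Minimum reliable difference = 1.96 * SE_diff ≈ 1.96 * 11.52584 ≈ 22.59065

22.59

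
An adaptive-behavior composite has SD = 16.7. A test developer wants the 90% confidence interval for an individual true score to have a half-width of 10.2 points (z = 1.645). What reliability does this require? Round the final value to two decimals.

0.86

Required SEM = 10.2 / 1.645 ≈ 6.20061
Required reliability = 1 − (SEM/SD)² = 1 − 0.13786 ≈ 0.86214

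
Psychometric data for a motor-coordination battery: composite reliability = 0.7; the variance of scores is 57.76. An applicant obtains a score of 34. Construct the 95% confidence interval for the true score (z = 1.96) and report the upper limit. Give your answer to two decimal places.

42.16

SD = √57.76 ≈ 7.6000
SEM = 7.6000×√(1 − 0.7000) ≈ 4.1627
Half-width = 1.96×4.1627 ≈ 8.1589
Upper bound: 34 + 8.1589 = 42.1589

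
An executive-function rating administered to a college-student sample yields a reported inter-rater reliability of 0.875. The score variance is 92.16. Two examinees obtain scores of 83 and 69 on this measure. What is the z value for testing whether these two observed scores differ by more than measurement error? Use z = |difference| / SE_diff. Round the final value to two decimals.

2.92

SD = √92.16 ≈ 9.600
SEM = 9.600 * √(1 − 0.875) = 9.600 * √0.125 ≈ 9.600 * 0.354 ≈ 3.394
SE_diff = SEM * √2 ≈ 3.394 * 1.414 ≈ 4.800
z = 14 / 4.800 ≈ 2.917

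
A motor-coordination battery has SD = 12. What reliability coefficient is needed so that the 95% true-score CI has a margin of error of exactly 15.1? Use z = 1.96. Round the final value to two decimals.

0.59

SEM needed = half-width / z = 15.1/1.96 ≈ 7.704
r = 1 − (SEM / SD)² = 1 − (7.704 / 12)² ≈ 1 − 0.412 ≈ 0.588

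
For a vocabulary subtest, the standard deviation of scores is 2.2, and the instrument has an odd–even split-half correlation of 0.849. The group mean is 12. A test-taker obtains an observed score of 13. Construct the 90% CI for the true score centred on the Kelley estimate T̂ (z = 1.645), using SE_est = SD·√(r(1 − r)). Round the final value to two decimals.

Full-length reliability (Spearman-Brown) = 2(0.849)/(1+0.849) ≈ 0.9183
T̂ = 0.9183(13) + 0.0817(12) ≈ 12.9183
SE_est = 2.2000·√[r(1 − r)] ≈ 0.6025
90% CI: 12.9183 ± 0.9911 ≈ (11.9273, 13.9094)

[11.93, 13.91]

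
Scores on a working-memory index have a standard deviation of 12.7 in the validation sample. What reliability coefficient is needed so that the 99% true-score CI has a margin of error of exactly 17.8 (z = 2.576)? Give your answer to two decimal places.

Required SEM = 17.8 / 2.576 ≈ 6.90994
Required reliability = 1 − (SEM/SD)² = 1 − 0.29603 ≈ 0.70397

0.70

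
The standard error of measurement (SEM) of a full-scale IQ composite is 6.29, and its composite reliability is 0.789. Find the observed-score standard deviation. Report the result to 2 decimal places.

13.69

σ = SEM·(1 − r)^(−1/2) ≃ 6.29·2.1770 ≃ 13.6933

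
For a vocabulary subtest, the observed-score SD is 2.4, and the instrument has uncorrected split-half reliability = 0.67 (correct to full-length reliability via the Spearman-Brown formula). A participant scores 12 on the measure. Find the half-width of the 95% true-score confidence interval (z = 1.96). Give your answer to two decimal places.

2.09

Full-length reliability (Spearman-Brown) = 2(0.67)/(1+0.67) ≈ 0.802
SEM = 2.400*√(1 − 0.802) ≈ 1.067
Half-width = 1.96*1.067 ≈ 2.091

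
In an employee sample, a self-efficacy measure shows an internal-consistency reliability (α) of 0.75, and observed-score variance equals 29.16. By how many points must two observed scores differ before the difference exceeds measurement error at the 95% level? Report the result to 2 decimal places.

σ = 29.16^(1/2) = 5.4000
SEM = 5.4000×√(1 − 0.7500) ≈ 2.7000
SE_diff = √2 × SEM ≈ 3.8184
Smallest detectable difference = 1.96×3.8184 ≈ 7.4840

7.48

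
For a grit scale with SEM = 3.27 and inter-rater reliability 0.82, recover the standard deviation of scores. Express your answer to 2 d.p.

7.71

SD = SEM / √(1 − r) = 3.27 / √0.180 ≈ 3.27 / 0.424 ≈ 7.707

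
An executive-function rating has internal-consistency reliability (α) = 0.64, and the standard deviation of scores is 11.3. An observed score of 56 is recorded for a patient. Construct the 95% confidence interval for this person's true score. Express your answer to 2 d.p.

[42.71, 69.29]

The standard error of measurement is 11.3000×√(1 − 0.6400) ≈ 11.3000×0.6000 ≈ 6.7800.
Half-width = 1.96×6.7800 ≈ 13.2888
95% CI: 56 ± 13.2888 = [42.7112, 69.2888]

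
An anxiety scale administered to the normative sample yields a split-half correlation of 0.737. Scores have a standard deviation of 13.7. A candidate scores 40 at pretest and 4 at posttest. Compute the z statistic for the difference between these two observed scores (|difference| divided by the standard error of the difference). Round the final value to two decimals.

4.78

r_full = 2·0.737 / (1 + 0.737) ≃ 0.849
SEM = 13.700 * √(1 − 0.849) = 13.700 * √0.151 ≃ 13.700 * 0.389 ≃ 5.331
Standard error of the difference = 5.331·√2 ≃ 7.539
z = |40 − 4| / 7.539 = 36 / 7.539 ≃ 4.775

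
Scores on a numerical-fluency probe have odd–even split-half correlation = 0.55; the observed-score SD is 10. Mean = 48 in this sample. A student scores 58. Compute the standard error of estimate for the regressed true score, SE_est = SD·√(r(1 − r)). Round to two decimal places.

r_full = 2·0.55 / (1 + 0.55) ≈ 0.710
SE_est = SD * √(r(1 − r)) = 10.000 * √0.206 ≈ 10.000 * 0.454 ≈ 4.539

4.54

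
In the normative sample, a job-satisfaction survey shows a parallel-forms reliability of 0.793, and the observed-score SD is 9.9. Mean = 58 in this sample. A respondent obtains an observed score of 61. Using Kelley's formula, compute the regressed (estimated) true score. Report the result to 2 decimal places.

T̂ = 0.793(61) + 0.207(58) ≈ 60.379

60.38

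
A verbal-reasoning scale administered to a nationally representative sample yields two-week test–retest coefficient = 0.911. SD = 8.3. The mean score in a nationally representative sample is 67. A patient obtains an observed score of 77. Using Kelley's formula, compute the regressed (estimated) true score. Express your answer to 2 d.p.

T̂ = 0.9110(77) + 0.0890(67) ≈ 76.1100

76.11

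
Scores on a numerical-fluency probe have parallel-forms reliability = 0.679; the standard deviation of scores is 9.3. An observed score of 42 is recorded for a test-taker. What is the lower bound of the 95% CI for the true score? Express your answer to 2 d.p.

31.67

SEM = 9.300 * √(1 − 0.679) = 9.300 * √0.321 ≈ 9.300 * 0.567 ≈ 5.269
Half-width = 1.96*5.269 ≈ 10.327
Lower bound: 42 − 10.327 = 31.673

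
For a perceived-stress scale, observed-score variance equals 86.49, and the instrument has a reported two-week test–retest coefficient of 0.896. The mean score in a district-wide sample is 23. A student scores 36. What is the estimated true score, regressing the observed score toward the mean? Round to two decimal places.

T̂ = 0.89600(36) + 0.10400(23) ≈ 34.64800

34.65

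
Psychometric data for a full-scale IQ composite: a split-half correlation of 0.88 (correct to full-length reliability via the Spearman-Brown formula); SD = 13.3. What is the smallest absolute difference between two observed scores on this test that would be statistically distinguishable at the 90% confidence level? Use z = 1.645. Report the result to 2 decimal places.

7.82

Spearman-Brown: r = 2(0.88) / (1 + 0.88) = 1.7600 / 1.8800 ≈ 0.9362
SEM = 13.3000 · √(1 − 0.9362) = 13.3000 · √0.0638 ≈ 13.3000 · 0.2526 ≈ 3.3602
SE_diff = √2 · SEM ≈ 4.7520
Minimum reliable difference = 1.645 · SE_diff ≈ 1.645 · 4.7520 ≈ 7.8171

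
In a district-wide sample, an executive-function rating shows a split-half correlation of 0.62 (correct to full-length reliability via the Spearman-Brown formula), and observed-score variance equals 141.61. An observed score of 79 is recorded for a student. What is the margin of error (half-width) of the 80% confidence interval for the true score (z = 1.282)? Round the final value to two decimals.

7.39

SD = √141.61 = 11.9000
r_full = 2·0.62 / (1 + 0.62) ≈ 0.7654
The standard error of measurement is 11.9000×√(1 − 0.7654) ≈ 11.9000×0.4843 ≈ 5.7634.
1.282 × SEM ≈ 7.3887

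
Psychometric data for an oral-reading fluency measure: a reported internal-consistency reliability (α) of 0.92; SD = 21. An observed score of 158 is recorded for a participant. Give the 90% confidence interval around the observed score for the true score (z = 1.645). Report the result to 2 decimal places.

[148.23, 167.77]

The standard error of measurement is 21.000*√(1 − 0.920) ≈ 21.000*0.283 ≈ 5.940.
Margin = 1.645 * 5.940 ≈ 9.771
CI = 158 ± 9.771 → [148.229, 167.771]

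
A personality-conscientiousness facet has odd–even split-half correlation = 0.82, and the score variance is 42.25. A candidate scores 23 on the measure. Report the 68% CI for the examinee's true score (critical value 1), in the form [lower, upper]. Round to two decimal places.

[20.96, 25.04]

SD = √42.25 ≃ 6.50000
Full-length reliability (Spearman-Brown) = 2(0.82)/(1+0.82) ≃ 0.90110
The standard error of measurement is 6.50000*√(1 − 0.90110) ≃ 6.50000*0.31449 ≃ 2.04416.
Half-width = 1*2.04416 ≃ 2.04416
68% CI: 23 ± 2.04416 = [20.95584, 25.04416]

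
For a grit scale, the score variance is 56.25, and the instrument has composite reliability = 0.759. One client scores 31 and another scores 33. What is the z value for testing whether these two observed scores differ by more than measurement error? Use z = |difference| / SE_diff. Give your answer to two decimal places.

SD = √56.25 ≈ 7.500
SEM = 7.500 × √(1 − 0.759) = 7.500 × √0.241 ≈ 7.500 × 0.491 ≈ 3.682
SE_diff = SEM × √2 ≈ 3.682 × 1.414 ≈ 5.207
z = 2 / 5.207 ≈ 0.384

0.38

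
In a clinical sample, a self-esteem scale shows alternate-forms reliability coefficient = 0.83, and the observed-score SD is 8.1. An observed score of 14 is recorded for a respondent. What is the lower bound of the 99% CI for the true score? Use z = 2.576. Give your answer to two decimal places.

5.40

SEM = 8.1000 * √(1 − 0.8300) = 8.1000 * √0.1700 ≈ 8.1000 * 0.4123 ≈ 3.3397
Margin = 2.576 * 3.3397 ≈ 8.6031
Lower limit = 14 − 8.6031 ≈ 5.3969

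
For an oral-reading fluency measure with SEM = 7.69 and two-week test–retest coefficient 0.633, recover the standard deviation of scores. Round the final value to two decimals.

SD = 7.69 / √(1 − 0.633) ≈ 12.6938

12.69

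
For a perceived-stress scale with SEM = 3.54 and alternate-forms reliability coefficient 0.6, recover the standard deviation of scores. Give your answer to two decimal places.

5.60

SD = 3.54 / √(1 − 0.6) ≃ 5.5972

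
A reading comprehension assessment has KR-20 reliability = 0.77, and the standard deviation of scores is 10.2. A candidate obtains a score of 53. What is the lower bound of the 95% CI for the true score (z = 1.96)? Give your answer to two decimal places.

43.41

The standard error of measurement is 10.200*√(1 − 0.770) ≈ 10.200*0.480 ≈ 4.892.
Half-width = 1.96*4.892 ≈ 9.588
Lower bound: 53 − 9.588 = 43.412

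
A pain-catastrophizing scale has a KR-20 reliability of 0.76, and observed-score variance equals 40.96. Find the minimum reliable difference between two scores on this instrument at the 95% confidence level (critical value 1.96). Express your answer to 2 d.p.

8.69

SD = √40.96 = 6.4000
SEM = 6.4000 × √(1 − 0.7600) = 6.4000 × √0.2400 ≈ 6.4000 × 0.4899 ≈ 3.1353
Standard error of the difference = 3.1353·√2 ≈ 4.4341
Smallest detectable difference = 1.96×4.4341 ≈ 8.6907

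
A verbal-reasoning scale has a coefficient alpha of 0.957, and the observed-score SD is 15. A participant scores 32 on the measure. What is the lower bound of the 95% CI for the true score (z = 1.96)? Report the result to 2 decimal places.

SEM = 15.0000×√(1 − 0.9570) ≃ 3.1105
1.96 × SEM ≃ 6.0965
Lower bound: 32 − 6.0965 = 25.9035

25.90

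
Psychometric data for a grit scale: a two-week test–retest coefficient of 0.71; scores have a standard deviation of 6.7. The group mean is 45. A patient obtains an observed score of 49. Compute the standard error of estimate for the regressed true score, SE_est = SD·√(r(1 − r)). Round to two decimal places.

3.04

SE_est = 6.7000·√(0.7100·0.2900) ≃ 3.0402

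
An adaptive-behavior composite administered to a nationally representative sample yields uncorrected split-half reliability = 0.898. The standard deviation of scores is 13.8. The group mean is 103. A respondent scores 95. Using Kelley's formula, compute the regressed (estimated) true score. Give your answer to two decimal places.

95.43

r_full = 2·0.898 / (1 + 0.898) ≈ 0.946
Estimated true score = 0.946×95 + (1 − 0.946)×103 ≈ 95.430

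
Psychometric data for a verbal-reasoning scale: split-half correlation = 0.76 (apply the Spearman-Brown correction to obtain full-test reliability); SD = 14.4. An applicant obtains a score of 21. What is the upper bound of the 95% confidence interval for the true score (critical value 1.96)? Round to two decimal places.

Full-length reliability (Spearman-Brown) = 2(0.76)/(1+0.76) ≈ 0.86364
SEM = 14.40000 * √(1 − 0.86364) = 14.40000 * √0.13636 ≈ 14.40000 * 0.36927 ≈ 5.31755
Half-width = 1.96*5.31755 ≈ 10.42240
Upper bound: 21 + 10.42240 = 31.42240

31.42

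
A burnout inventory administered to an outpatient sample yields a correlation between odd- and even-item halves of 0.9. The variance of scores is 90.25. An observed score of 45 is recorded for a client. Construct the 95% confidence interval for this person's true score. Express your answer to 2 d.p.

[40.73, 49.27]

SD = √90.25 = 9.5000
r_full = 2·0.9 / (1 + 0.9) ≈ 0.9474
SEM = 9.5000×√(1 − 0.9474) ≈ 2.1794
1.96 × SEM ≈ 4.2717
95% CI: 45 ± 4.2717 = [40.7283, 49.2717]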